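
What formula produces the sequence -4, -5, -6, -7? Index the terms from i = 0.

Check differences: -5 - -4 = -1
-6 - -5 = -1
Common difference d = -1.
First term a = -4.
Formula: S_i = -4 - 1*i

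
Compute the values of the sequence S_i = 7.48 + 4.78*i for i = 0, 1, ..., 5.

This is an arithmetic sequence.
i=0: S_0 = 7.48 + 4.78*0 = 7.48
i=1: S_1 = 7.48 + 4.78*1 = 12.26
i=2: S_2 = 7.48 + 4.78*2 = 17.04
i=3: S_3 = 7.48 + 4.78*3 = 21.82
i=4: S_4 = 7.48 + 4.78*4 = 26.6
i=5: S_5 = 7.48 + 4.78*5 = 31.38
The first 6 terms are: [7.48, 12.26, 17.04, 21.82, 26.6, 31.38]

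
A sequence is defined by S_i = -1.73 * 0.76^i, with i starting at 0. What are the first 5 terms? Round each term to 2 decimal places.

This is a geometric sequence.
i=0: S_0 = -1.73 * 0.76^0 = -1.73
i=1: S_1 = -1.73 * 0.76^1 ≈ -1.31
i=2: S_2 = -1.73 * 0.76^2 ≈ -1.0
i=3: S_3 = -1.73 * 0.76^3 ≈ -0.76
i=4: S_4 = -1.73 * 0.76^4 ≈ -0.58
The first 5 terms are: [-1.73, -1.31, -1.0, -0.76, -0.58]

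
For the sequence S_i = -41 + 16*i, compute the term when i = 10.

S_10 = -41 + 16*10 = -41 + 160 = 119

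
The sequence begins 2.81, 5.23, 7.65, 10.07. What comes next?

Differences: 5.23 - 2.81 = 2.42
This is an arithmetic sequence with common difference d = 2.42.
Next term = 10.07 + 2.42 = 12.49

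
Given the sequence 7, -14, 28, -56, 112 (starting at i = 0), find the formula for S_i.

Check ratios: -14 / 7 = -2.0
Common ratio r = -2.
First term a = 7.
Formula: S_i = 7 * (-2)^i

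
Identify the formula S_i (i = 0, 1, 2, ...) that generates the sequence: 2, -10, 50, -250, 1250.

Check ratios: -10 / 2 = -5.0
Common ratio r = -5.
First term a = 2.
Formula: S_i = 2 * (-5)^i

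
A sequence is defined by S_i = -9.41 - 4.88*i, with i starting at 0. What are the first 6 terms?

This is an arithmetic sequence.
i=0: S_0 = -9.41 + -4.88*0 = -9.41
i=1: S_1 = -9.41 + -4.88*1 = -14.29
i=2: S_2 = -9.41 + -4.88*2 = -19.17
i=3: S_3 = -9.41 + -4.88*3 = -24.05
i=4: S_4 = -9.41 + -4.88*4 = -28.93
i=5: S_5 = -9.41 + -4.88*5 = -33.81
The first 6 terms are: [-9.41, -14.29, -19.17, -24.05, -28.93, -33.81]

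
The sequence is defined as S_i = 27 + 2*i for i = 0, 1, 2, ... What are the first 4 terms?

This is an arithmetic sequence.
i=0: S_0 = 27 + 2*0 = 27
i=1: S_1 = 27 + 2*1 = 29
i=2: S_2 = 27 + 2*2 = 31
i=3: S_3 = 27 + 2*3 = 33
The first 4 terms are: [27, 29, 31, 33]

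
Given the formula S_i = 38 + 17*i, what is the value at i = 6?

S_6 = 38 + 17*6 = 38 + 102 = 140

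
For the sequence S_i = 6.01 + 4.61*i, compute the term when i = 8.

S_8 = 6.01 + 4.61*8 = 6.01 + 36.88 = 42.89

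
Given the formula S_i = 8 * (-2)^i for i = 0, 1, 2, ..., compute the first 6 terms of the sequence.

This is a geometric sequence.
i=0: S_0 = 8 * (-2)^0 = 8
i=1: S_1 = 8 * (-2)^1 = -16
i=2: S_2 = 8 * (-2)^2 = 32
i=3: S_3 = 8 * (-2)^3 = -64
i=4: S_4 = 8 * (-2)^4 = 128
i=5: S_5 = 8 * (-2)^5 = -256
The first 6 terms are: [8, -16, 32, -64, 128, -256]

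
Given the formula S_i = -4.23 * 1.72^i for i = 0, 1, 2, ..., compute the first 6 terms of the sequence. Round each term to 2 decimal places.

This is a geometric sequence.
i=0: S_0 = -4.23 * 1.72^0 = -4.23
i=1: S_1 = -4.23 * 1.72^1 ≈ -7.28
i=2: S_2 = -4.23 * 1.72^2 ≈ -12.51
i=3: S_3 = -4.23 * 1.72^3 ≈ -21.52
i=4: S_4 = -4.23 * 1.72^4 ≈ -37.02
i=5: S_5 = -4.23 * 1.72^5 ≈ -63.68
The first 6 terms are: [-4.23, -7.28, -12.51, -21.52, -37.02, -63.68]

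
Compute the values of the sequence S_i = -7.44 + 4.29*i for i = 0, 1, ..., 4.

This is an arithmetic sequence.
i=0: S_0 = -7.44 + 4.29*0 = -7.44
i=1: S_1 = -7.44 + 4.29*1 = -3.15
i=2: S_2 = -7.44 + 4.29*2 = 1.14
i=3: S_3 = -7.44 + 4.29*3 = 5.43
i=4: S_4 = -7.44 + 4.29*4 = 9.72
The first 5 terms are: [-7.44, -3.15, 1.14, 5.43, 9.72]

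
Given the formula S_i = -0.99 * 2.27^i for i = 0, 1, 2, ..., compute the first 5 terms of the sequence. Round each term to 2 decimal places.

This is a geometric sequence.
i=0: S_0 = -0.99 * 2.27^0 = -0.99
i=1: S_1 = -0.99 * 2.27^1 ≈ -2.25
i=2: S_2 = -0.99 * 2.27^2 ≈ -5.1
i=3: S_3 = -0.99 * 2.27^3 ≈ -11.58
i=4: S_4 = -0.99 * 2.27^4 ≈ -26.29
The first 5 terms are: [-0.99, -2.25, -5.1, -11.58, -26.29]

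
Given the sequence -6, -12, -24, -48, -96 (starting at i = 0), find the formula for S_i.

Check ratios: -12 / -6 = 2.0
Common ratio r = 2.
First term a = -6.
Formula: S_i = -6 * 2^i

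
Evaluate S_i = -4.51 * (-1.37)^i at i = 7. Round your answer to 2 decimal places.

S_7 = -4.51 * (-1.37)^7 ≈ -4.51 * -9.0582 ≈ 40.85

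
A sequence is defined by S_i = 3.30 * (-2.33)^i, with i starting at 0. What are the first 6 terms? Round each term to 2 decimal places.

This is a geometric sequence.
i=0: S_0 = 3.3 * (-2.33)^0 = 3.3
i=1: S_1 = 3.3 * (-2.33)^1 ≈ -7.69
i=2: S_2 = 3.3 * (-2.33)^2 ≈ 17.92
i=3: S_3 = 3.3 * (-2.33)^3 ≈ -41.74
i=4: S_4 = 3.3 * (-2.33)^4 ≈ 97.26
i=5: S_5 = 3.3 * (-2.33)^5 ≈ -226.62
The first 6 terms are: [3.3, -7.69, 17.92, -41.74, 97.26, -226.62]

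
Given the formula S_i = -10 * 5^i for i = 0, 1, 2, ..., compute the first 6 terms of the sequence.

This is a geometric sequence.
i=0: S_0 = -10 * 5^0 = -10
i=1: S_1 = -10 * 5^1 = -50
i=2: S_2 = -10 * 5^2 = -250
i=3: S_3 = -10 * 5^3 = -1250
i=4: S_4 = -10 * 5^4 = -6250
i=5: S_5 = -10 * 5^5 = -31250
The first 6 terms are: [-10, -50, -250, -1250, -6250, -31250]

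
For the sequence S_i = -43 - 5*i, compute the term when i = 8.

S_8 = -43 + -5*8 = -43 + -40 = -83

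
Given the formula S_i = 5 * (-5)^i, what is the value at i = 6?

S_6 = 5 * (-5)^6 = 5 * 15625 = 78125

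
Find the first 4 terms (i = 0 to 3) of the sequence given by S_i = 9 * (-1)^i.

This is a geometric sequence.
i=0: S_0 = 9 * (-1)^0 = 9
i=1: S_1 = 9 * (-1)^1 = -9
i=2: S_2 = 9 * (-1)^2 = 9
i=3: S_3 = 9 * (-1)^3 = -9
The first 4 terms are: [9, -9, 9, -9]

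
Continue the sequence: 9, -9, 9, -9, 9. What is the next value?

Ratios: -9 / 9 = -1.0
This is a geometric sequence with common ratio r = -1.
Next term = 9 * -1 = -9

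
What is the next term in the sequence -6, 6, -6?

Ratios: 6 / -6 = -1.0
This is a geometric sequence with common ratio r = -1.
Next term = -6 * -1 = 6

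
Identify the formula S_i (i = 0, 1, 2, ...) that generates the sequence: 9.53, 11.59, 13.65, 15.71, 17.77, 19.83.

Check differences: 11.59 - 9.53 = 2.06
13.65 - 11.59 = 2.06
Common difference d = 2.06.
First term a = 9.53.
Formula: S_i = 9.53 + 2.06*i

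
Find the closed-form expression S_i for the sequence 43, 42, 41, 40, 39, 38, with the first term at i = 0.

Check differences: 42 - 43 = -1
41 - 42 = -1
Common difference d = -1.
First term a = 43.
Formula: S_i = 43 - 1*i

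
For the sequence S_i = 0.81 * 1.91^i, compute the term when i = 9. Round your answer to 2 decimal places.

S_9 = 0.81 * 1.91^9 ≈ 0.81 * 338.2987 ≈ 274.02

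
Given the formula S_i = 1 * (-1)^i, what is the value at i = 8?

S_8 = 1 * (-1)^8 = 1 * 1 = 1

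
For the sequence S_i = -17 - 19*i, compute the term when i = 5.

S_5 = -17 + -19*5 = -17 + -95 = -112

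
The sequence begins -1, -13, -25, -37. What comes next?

Differences: -13 - -1 = -12
This is an arithmetic sequence with common difference d = -12.
Next term = -37 + -12 = -49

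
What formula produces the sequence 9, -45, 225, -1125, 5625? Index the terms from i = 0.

Check ratios: -45 / 9 = -5.0
Common ratio r = -5.
First term a = 9.
Formula: S_i = 9 * (-5)^i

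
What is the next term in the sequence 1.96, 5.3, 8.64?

Differences: 5.3 - 1.96 = 3.34
This is an arithmetic sequence with common difference d = 3.34.
Next term = 8.64 + 3.34 = 11.98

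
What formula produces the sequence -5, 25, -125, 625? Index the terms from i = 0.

Check ratios: 25 / -5 = -5.0
Common ratio r = -5.
First term a = -5.
Formula: S_i = -5 * (-5)^i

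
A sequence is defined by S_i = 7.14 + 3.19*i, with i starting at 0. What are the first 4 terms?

This is an arithmetic sequence.
i=0: S_0 = 7.14 + 3.19*0 = 7.14
i=1: S_1 = 7.14 + 3.19*1 = 10.33
i=2: S_2 = 7.14 + 3.19*2 = 13.52
i=3: S_3 = 7.14 + 3.19*3 = 16.71
The first 4 terms are: [7.14, 10.33, 13.52, 16.71]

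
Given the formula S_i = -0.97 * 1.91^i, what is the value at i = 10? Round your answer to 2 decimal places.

S_10 = -0.97 * 1.91^10 ≈ -0.97 * 646.1505 ≈ -626.77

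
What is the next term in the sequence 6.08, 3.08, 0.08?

Differences: 3.08 - 6.08 = -3.0
This is an arithmetic sequence with common difference d = -3.0.
Next term = 0.08 + -3.0 = -2.92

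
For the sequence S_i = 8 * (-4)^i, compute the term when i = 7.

S_7 = 8 * (-4)^7 = 8 * -16384 = -131072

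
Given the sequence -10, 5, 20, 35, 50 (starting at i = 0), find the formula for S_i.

Check differences: 5 - -10 = 15
20 - 5 = 15
Common difference d = 15.
First term a = -10.
Formula: S_i = -10 + 15*i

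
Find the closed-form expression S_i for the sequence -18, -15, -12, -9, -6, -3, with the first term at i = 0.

Check differences: -15 - -18 = 3
-12 - -15 = 3
Common difference d = 3.
First term a = -18.
Formula: S_i = -18 + 3*i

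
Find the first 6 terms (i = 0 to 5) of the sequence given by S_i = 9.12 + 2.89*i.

This is an arithmetic sequence.
i=0: S_0 = 9.12 + 2.89*0 = 9.12
i=1: S_1 = 9.12 + 2.89*1 = 12.01
i=2: S_2 = 9.12 + 2.89*2 = 14.9
i=3: S_3 = 9.12 + 2.89*3 = 17.79
i=4: S_4 = 9.12 + 2.89*4 = 20.68
i=5: S_5 = 9.12 + 2.89*5 = 23.57
The first 6 terms are: [9.12, 12.01, 14.9, 17.79, 20.68, 23.57]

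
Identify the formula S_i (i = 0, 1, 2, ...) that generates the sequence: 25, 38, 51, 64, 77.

Check differences: 38 - 25 = 13
51 - 38 = 13
Common difference d = 13.
First term a = 25.
Formula: S_i = 25 + 13*i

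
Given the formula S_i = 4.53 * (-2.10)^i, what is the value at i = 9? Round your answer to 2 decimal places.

S_9 = 4.53 * (-2.1)^9 ≈ 4.53 * -794.28 ≈ -3598.09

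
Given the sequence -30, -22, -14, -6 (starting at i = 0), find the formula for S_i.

Check differences: -22 - -30 = 8
-14 - -22 = 8
Common difference d = 8.
First term a = -30.
Formula: S_i = -30 + 8*i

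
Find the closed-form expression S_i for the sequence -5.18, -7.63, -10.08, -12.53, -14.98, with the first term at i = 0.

Check differences: -7.63 - -5.18 = -2.45
-10.08 - -7.63 = -2.45
Common difference d = -2.45.
First term a = -5.18.
Formula: S_i = -5.18 - 2.45*i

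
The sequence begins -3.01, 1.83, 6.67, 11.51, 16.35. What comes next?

Differences: 1.83 - -3.01 = 4.84
This is an arithmetic sequence with common difference d = 4.84.
Next term = 16.35 + 4.84 = 21.19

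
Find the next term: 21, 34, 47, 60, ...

Differences: 34 - 21 = 13
This is an arithmetic sequence with common difference d = 13.
Next term = 60 + 13 = 73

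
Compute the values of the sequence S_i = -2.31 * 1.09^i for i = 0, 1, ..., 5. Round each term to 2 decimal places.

This is a geometric sequence.
i=0: S_0 = -2.31 * 1.09^0 = -2.31
i=1: S_1 = -2.31 * 1.09^1 ≈ -2.52
i=2: S_2 = -2.31 * 1.09^2 ≈ -2.74
i=3: S_3 = -2.31 * 1.09^3 ≈ -2.99
i=4: S_4 = -2.31 * 1.09^4 ≈ -3.26
i=5: S_5 = -2.31 * 1.09^5 ≈ -3.55
The first 6 terms are: [-2.31, -2.52, -2.74, -2.99, -3.26, -3.55]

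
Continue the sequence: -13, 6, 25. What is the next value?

Differences: 6 - -13 = 19
This is an arithmetic sequence with common difference d = 19.
Next term = 25 + 19 = 44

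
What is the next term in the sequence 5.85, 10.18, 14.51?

Differences: 10.18 - 5.85 = 4.33
This is an arithmetic sequence with common difference d = 4.33.
Next term = 14.51 + 4.33 = 18.84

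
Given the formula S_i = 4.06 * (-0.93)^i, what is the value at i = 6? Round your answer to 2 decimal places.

S_6 = 4.06 * (-0.93)^6 ≈ 4.06 * 0.647 ≈ 2.63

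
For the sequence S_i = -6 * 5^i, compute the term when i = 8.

S_8 = -6 * 5^8 = -6 * 390625 = -2343750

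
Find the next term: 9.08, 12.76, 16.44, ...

Differences: 12.76 - 9.08 = 3.68
This is an arithmetic sequence with common difference d = 3.68.
Next term = 16.44 + 3.68 = 20.12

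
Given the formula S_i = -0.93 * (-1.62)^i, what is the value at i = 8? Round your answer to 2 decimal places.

S_8 = -0.93 * (-1.62)^8 ≈ -0.93 * 47.4373 ≈ -44.12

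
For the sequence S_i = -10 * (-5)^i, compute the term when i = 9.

S_9 = -10 * (-5)^9 = -10 * -1953125 = 19531250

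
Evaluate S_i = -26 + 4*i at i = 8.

S_8 = -26 + 4*8 = -26 + 32 = 6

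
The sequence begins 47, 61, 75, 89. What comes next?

Differences: 61 - 47 = 14
This is an arithmetic sequence with common difference d = 14.
Next term = 89 + 14 = 103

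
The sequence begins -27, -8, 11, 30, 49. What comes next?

Differences: -8 - -27 = 19
This is an arithmetic sequence with common difference d = 19.
Next term = 49 + 19 = 68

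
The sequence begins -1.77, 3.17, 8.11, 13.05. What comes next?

Differences: 3.17 - -1.77 = 4.94
This is an arithmetic sequence with common difference d = 4.94.
Next term = 13.05 + 4.94 = 17.99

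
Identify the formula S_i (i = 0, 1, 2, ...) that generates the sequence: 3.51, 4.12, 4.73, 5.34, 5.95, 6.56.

Check differences: 4.12 - 3.51 = 0.61
4.73 - 4.12 = 0.61
Common difference d = 0.61.
First term a = 3.51.
Formula: S_i = 3.51 + 0.61*i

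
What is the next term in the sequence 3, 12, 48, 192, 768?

Ratios: 12 / 3 = 4.0
This is a geometric sequence with common ratio r = 4.
Next term = 768 * 4 = 3072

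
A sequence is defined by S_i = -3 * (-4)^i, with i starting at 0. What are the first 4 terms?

This is a geometric sequence.
i=0: S_0 = -3 * (-4)^0 = -3
i=1: S_1 = -3 * (-4)^1 = 12
i=2: S_2 = -3 * (-4)^2 = -48
i=3: S_3 = -3 * (-4)^3 = 192
The first 4 terms are: [-3, 12, -48, 192]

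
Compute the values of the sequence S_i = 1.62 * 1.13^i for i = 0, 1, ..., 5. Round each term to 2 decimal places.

This is a geometric sequence.
i=0: S_0 = 1.62 * 1.13^0 = 1.62
i=1: S_1 = 1.62 * 1.13^1 ≈ 1.83
i=2: S_2 = 1.62 * 1.13^2 ≈ 2.07
i=3: S_3 = 1.62 * 1.13^3 ≈ 2.34
i=4: S_4 = 1.62 * 1.13^4 ≈ 2.64
i=5: S_5 = 1.62 * 1.13^5 ≈ 2.98
The first 6 terms are: [1.62, 1.83, 2.07, 2.34, 2.64, 2.98]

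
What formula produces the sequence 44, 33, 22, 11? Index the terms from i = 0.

Check differences: 33 - 44 = -11
22 - 33 = -11
Common difference d = -11.
First term a = 44.
Formula: S_i = 44 - 11*i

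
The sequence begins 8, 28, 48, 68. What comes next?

Differences: 28 - 8 = 20
This is an arithmetic sequence with common difference d = 20.
Next term = 68 + 20 = 88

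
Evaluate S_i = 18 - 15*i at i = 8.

S_8 = 18 + -15*8 = 18 + -120 = -102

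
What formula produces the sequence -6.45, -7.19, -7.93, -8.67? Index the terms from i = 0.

Check differences: -7.19 - -6.45 = -0.74
-7.93 - -7.19 = -0.74
Common difference d = -0.74.
First term a = -6.45.
Formula: S_i = -6.45 - 0.74*i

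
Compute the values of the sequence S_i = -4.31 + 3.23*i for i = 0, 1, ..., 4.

This is an arithmetic sequence.
i=0: S_0 = -4.31 + 3.23*0 = -4.31
i=1: S_1 = -4.31 + 3.23*1 = -1.08
i=2: S_2 = -4.31 + 3.23*2 = 2.15
i=3: S_3 = -4.31 + 3.23*3 = 5.38
i=4: S_4 = -4.31 + 3.23*4 = 8.61
The first 5 terms are: [-4.31, -1.08, 2.15, 5.38, 8.61]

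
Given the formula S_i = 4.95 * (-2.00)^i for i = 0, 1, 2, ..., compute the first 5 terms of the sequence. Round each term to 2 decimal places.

This is a geometric sequence.
i=0: S_0 = 4.95 * (-2.0)^0 = 4.95
i=1: S_1 = 4.95 * (-2.0)^1 = -9.9
i=2: S_2 = 4.95 * (-2.0)^2 = 19.8
i=3: S_3 = 4.95 * (-2.0)^3 = -39.6
i=4: S_4 = 4.95 * (-2.0)^4 = 79.2
The first 5 terms are: [4.95, -9.9, 19.8, -39.6, 79.2]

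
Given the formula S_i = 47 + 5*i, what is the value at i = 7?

S_7 = 47 + 5*7 = 47 + 35 = 82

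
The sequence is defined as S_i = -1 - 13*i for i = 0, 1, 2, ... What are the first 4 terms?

This is an arithmetic sequence.
i=0: S_0 = -1 + -13*0 = -1
i=1: S_1 = -1 + -13*1 = -14
i=2: S_2 = -1 + -13*2 = -27
i=3: S_3 = -1 + -13*3 = -40
The first 4 terms are: [-1, -14, -27, -40]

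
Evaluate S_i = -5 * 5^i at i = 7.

S_7 = -5 * 5^7 = -5 * 78125 = -390625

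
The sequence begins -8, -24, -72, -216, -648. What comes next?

Ratios: -24 / -8 = 3.0
This is a geometric sequence with common ratio r = 3.
Next term = -648 * 3 = -1944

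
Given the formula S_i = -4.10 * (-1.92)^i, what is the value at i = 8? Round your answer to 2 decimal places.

S_8 = -4.1 * (-1.92)^8 ≈ -4.1 * 184.6757 ≈ -757.17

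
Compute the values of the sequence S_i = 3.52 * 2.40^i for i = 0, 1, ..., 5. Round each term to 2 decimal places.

This is a geometric sequence.
i=0: S_0 = 3.52 * 2.4^0 = 3.52
i=1: S_1 = 3.52 * 2.4^1 ≈ 8.45
i=2: S_2 = 3.52 * 2.4^2 ≈ 20.28
i=3: S_3 = 3.52 * 2.4^3 ≈ 48.66
i=4: S_4 = 3.52 * 2.4^4 ≈ 116.79
i=5: S_5 = 3.52 * 2.4^5 ≈ 280.28
The first 6 terms are: [3.52, 8.45, 20.28, 48.66, 116.79, 280.28]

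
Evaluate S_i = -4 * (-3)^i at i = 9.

S_9 = -4 * (-3)^9 = -4 * -19683 = 78732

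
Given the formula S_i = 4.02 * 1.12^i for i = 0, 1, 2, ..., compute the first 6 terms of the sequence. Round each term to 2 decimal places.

This is a geometric sequence.
i=0: S_0 = 4.02 * 1.12^0 = 4.02
i=1: S_1 = 4.02 * 1.12^1 ≈ 4.5
i=2: S_2 = 4.02 * 1.12^2 ≈ 5.04
i=3: S_3 = 4.02 * 1.12^3 ≈ 5.65
i=4: S_4 = 4.02 * 1.12^4 ≈ 6.33
i=5: S_5 = 4.02 * 1.12^5 ≈ 7.08
The first 6 terms are: [4.02, 4.5, 5.04, 5.65, 6.33, 7.08]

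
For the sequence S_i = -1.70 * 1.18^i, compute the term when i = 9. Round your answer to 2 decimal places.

S_9 = -1.7 * 1.18^9 ≈ -1.7 * 4.4355 ≈ -7.54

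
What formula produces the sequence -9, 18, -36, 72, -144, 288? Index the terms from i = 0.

Check ratios: 18 / -9 = -2.0
Common ratio r = -2.
First term a = -9.
Formula: S_i = -9 * (-2)^i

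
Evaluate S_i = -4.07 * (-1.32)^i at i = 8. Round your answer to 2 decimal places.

S_8 = -4.07 * (-1.32)^8 ≈ -4.07 * 9.217 ≈ -37.51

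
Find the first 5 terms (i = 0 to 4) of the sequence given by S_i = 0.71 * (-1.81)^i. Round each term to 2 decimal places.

This is a geometric sequence.
i=0: S_0 = 0.71 * (-1.81)^0 = 0.71
i=1: S_1 = 0.71 * (-1.81)^1 ≈ -1.29
i=2: S_2 = 0.71 * (-1.81)^2 ≈ 2.33
i=3: S_3 = 0.71 * (-1.81)^3 ≈ -4.21
i=4: S_4 = 0.71 * (-1.81)^4 ≈ 7.62
The first 5 terms are: [0.71, -1.29, 2.33, -4.21, 7.62]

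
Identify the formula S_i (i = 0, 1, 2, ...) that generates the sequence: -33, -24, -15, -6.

Check differences: -24 - -33 = 9
-15 - -24 = 9
Common difference d = 9.
First term a = -33.
Formula: S_i = -33 + 9*i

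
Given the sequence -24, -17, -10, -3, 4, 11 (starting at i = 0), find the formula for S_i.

Check differences: -17 - -24 = 7
-10 - -17 = 7
Common difference d = 7.
First term a = -24.
Formula: S_i = -24 + 7*i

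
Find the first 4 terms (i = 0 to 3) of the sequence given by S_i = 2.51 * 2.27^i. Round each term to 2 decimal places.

This is a geometric sequence.
i=0: S_0 = 2.51 * 2.27^0 = 2.51
i=1: S_1 = 2.51 * 2.27^1 ≈ 5.7
i=2: S_2 = 2.51 * 2.27^2 ≈ 12.93
i=3: S_3 = 2.51 * 2.27^3 ≈ 29.36
The first 4 terms are: [2.51, 5.7, 12.93, 29.36]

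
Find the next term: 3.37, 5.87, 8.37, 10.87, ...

Differences: 5.87 - 3.37 = 2.5
This is an arithmetic sequence with common difference d = 2.5.
Next term = 10.87 + 2.5 = 13.37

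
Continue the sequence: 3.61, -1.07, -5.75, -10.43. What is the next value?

Differences: -1.07 - 3.61 = -4.68
This is an arithmetic sequence with common difference d = -4.68.
Next term = -10.43 + -4.68 = -15.11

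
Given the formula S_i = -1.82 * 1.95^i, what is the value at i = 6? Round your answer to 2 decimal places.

S_6 = -1.82 * 1.95^6 ≈ -1.82 * 54.9804 ≈ -100.06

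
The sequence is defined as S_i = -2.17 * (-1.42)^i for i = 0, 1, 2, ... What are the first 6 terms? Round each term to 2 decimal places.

This is a geometric sequence.
i=0: S_0 = -2.17 * (-1.42)^0 = -2.17
i=1: S_1 = -2.17 * (-1.42)^1 ≈ 3.08
i=2: S_2 = -2.17 * (-1.42)^2 ≈ -4.38
i=3: S_3 = -2.17 * (-1.42)^3 ≈ 6.21
i=4: S_4 = -2.17 * (-1.42)^4 ≈ -8.82
i=5: S_5 = -2.17 * (-1.42)^5 ≈ 12.53
The first 6 terms are: [-2.17, 3.08, -4.38, 6.21, -8.82, 12.53]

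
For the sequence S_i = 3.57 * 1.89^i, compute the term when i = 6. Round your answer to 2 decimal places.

S_6 = 3.57 * 1.89^6 ≈ 3.57 * 45.5796 ≈ 162.72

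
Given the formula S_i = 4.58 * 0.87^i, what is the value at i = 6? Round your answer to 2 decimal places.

S_6 = 4.58 * 0.87^6 ≈ 4.58 * 0.4336 ≈ 1.99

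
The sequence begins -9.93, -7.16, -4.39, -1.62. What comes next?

Differences: -7.16 - -9.93 = 2.77
This is an arithmetic sequence with common difference d = 2.77.
Next term = -1.62 + 2.77 = 1.15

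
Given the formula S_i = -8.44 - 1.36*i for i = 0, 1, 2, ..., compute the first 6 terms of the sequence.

This is an arithmetic sequence.
i=0: S_0 = -8.44 + -1.36*0 = -8.44
i=1: S_1 = -8.44 + -1.36*1 = -9.8
i=2: S_2 = -8.44 + -1.36*2 = -11.16
i=3: S_3 = -8.44 + -1.36*3 = -12.52
i=4: S_4 = -8.44 + -1.36*4 = -13.88
i=5: S_5 = -8.44 + -1.36*5 = -15.24
The first 6 terms are: [-8.44, -9.8, -11.16, -12.52, -13.88, -15.24]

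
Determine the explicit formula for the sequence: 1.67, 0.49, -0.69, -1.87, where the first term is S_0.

Check differences: 0.49 - 1.67 = -1.18
-0.69 - 0.49 = -1.18
Common difference d = -1.18.
First term a = 1.67.
Formula: S_i = 1.67 - 1.18*i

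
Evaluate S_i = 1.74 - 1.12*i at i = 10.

S_10 = 1.74 + -1.12*10 = 1.74 + -11.2 = -9.46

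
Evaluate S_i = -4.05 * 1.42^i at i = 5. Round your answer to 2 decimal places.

S_5 = -4.05 * 1.42^5 ≈ -4.05 * 5.7735 ≈ -23.38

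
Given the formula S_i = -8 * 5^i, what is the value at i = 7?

S_7 = -8 * 5^7 = -8 * 78125 = -625000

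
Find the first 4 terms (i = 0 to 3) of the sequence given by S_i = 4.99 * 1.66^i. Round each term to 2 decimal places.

This is a geometric sequence.
i=0: S_0 = 4.99 * 1.66^0 = 4.99
i=1: S_1 = 4.99 * 1.66^1 ≈ 8.28
i=2: S_2 = 4.99 * 1.66^2 ≈ 13.75
i=3: S_3 = 4.99 * 1.66^3 ≈ 22.83
The first 4 terms are: [4.99, 8.28, 13.75, 22.83]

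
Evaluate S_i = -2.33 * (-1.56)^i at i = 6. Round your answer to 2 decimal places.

S_6 = -2.33 * (-1.56)^6 ≈ -2.33 * 14.4128 ≈ -33.58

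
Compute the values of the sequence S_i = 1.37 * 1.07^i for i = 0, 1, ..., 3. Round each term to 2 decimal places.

This is a geometric sequence.
i=0: S_0 = 1.37 * 1.07^0 = 1.37
i=1: S_1 = 1.37 * 1.07^1 ≈ 1.47
i=2: S_2 = 1.37 * 1.07^2 ≈ 1.57
i=3: S_3 = 1.37 * 1.07^3 ≈ 1.68
The first 4 terms are: [1.37, 1.47, 1.57, 1.68]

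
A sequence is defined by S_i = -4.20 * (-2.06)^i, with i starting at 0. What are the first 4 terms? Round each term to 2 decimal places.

This is a geometric sequence.
i=0: S_0 = -4.2 * (-2.06)^0 = -4.2
i=1: S_1 = -4.2 * (-2.06)^1 ≈ 8.65
i=2: S_2 = -4.2 * (-2.06)^2 ≈ -17.82
i=3: S_3 = -4.2 * (-2.06)^3 ≈ 36.72
The first 4 terms are: [-4.2, 8.65, -17.82, 36.72]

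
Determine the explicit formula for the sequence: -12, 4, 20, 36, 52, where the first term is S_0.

Check differences: 4 - -12 = 16
20 - 4 = 16
Common difference d = 16.
First term a = -12.
Formula: S_i = -12 + 16*i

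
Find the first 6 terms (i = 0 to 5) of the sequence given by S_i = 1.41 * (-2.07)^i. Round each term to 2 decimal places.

This is a geometric sequence.
i=0: S_0 = 1.41 * (-2.07)^0 = 1.41
i=1: S_1 = 1.41 * (-2.07)^1 ≈ -2.92
i=2: S_2 = 1.41 * (-2.07)^2 ≈ 6.04
i=3: S_3 = 1.41 * (-2.07)^3 ≈ -12.51
i=4: S_4 = 1.41 * (-2.07)^4 ≈ 25.89
i=5: S_5 = 1.41 * (-2.07)^5 ≈ -53.59
The first 6 terms are: [1.41, -2.92, 6.04, -12.51, 25.89, -53.59]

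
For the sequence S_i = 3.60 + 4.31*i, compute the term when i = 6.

S_6 = 3.6 + 4.31*6 = 3.6 + 25.86 = 29.46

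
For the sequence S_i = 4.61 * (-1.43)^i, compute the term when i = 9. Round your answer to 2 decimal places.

S_9 = 4.61 * (-1.43)^9 ≈ 4.61 * -25.0049 ≈ -115.27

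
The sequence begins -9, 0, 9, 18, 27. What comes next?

Differences: 0 - -9 = 9
This is an arithmetic sequence with common difference d = 9.
Next term = 27 + 9 = 36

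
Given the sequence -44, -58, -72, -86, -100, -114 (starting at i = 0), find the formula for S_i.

Check differences: -58 - -44 = -14
-72 - -58 = -14
Common difference d = -14.
First term a = -44.
Formula: S_i = -44 - 14*i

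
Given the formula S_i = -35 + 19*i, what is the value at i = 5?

S_5 = -35 + 19*5 = -35 + 95 = 60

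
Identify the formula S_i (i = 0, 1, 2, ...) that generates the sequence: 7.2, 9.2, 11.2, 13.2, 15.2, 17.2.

Check differences: 9.2 - 7.2 = 2.0
11.2 - 9.2 = 2.0
Common difference d = 2.0.
First term a = 7.2.
Formula: S_i = 7.20 + 2.00*i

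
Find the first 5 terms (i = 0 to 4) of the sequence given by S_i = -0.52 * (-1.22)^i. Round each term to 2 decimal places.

This is a geometric sequence.
i=0: S_0 = -0.52 * (-1.22)^0 = -0.52
i=1: S_1 = -0.52 * (-1.22)^1 ≈ 0.63
i=2: S_2 = -0.52 * (-1.22)^2 ≈ -0.77
i=3: S_3 = -0.52 * (-1.22)^3 ≈ 0.94
i=4: S_4 = -0.52 * (-1.22)^4 ≈ -1.15
The first 5 terms are: [-0.52, 0.63, -0.77, 0.94, -1.15]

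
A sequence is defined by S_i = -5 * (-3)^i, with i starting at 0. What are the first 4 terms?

This is a geometric sequence.
i=0: S_0 = -5 * (-3)^0 = -5
i=1: S_1 = -5 * (-3)^1 = 15
i=2: S_2 = -5 * (-3)^2 = -45
i=3: S_3 = -5 * (-3)^3 = 135
The first 4 terms are: [-5, 15, -45, 135]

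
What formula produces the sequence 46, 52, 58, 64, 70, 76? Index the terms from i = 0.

Check differences: 52 - 46 = 6
58 - 52 = 6
Common difference d = 6.
First term a = 46.
Formula: S_i = 46 + 6*i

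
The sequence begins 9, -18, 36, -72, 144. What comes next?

Ratios: -18 / 9 = -2.0
This is a geometric sequence with common ratio r = -2.
Next term = 144 * -2 = -288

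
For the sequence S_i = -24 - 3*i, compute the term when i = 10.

S_10 = -24 + -3*10 = -24 + -30 = -54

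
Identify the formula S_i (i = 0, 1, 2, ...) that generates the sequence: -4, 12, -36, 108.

Check ratios: 12 / -4 = -3.0
Common ratio r = -3.
First term a = -4.
Formula: S_i = -4 * (-3)^i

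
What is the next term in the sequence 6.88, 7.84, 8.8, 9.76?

Differences: 7.84 - 6.88 = 0.96
This is an arithmetic sequence with common difference d = 0.96.
Next term = 9.76 + 0.96 = 10.72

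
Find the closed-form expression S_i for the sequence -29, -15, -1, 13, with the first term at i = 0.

Check differences: -15 - -29 = 14
-1 - -15 = 14
Common difference d = 14.
First term a = -29.
Formula: S_i = -29 + 14*i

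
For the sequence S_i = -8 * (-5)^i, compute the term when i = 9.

S_9 = -8 * (-5)^9 = -8 * -1953125 = 15625000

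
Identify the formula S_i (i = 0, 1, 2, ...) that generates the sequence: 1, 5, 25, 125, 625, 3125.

Check ratios: 5 / 1 = 5.0
Common ratio r = 5.
First term a = 1.
Formula: S_i = 1 * 5^i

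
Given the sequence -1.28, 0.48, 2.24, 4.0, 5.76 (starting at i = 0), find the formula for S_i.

Check differences: 0.48 - -1.28 = 1.76
2.24 - 0.48 = 1.76
Common difference d = 1.76.
First term a = -1.28.
Formula: S_i = -1.28 + 1.76*i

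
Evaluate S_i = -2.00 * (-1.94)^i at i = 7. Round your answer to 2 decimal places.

S_7 = -2.0 * (-1.94)^7 ≈ -2.0 * -103.4218 ≈ 206.84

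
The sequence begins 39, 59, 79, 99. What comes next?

Differences: 59 - 39 = 20
This is an arithmetic sequence with common difference d = 20.
Next term = 99 + 20 = 119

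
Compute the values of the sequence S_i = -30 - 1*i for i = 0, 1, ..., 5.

This is an arithmetic sequence.
i=0: S_0 = -30 + -1*0 = -30
i=1: S_1 = -30 + -1*1 = -31
i=2: S_2 = -30 + -1*2 = -32
i=3: S_3 = -30 + -1*3 = -33
i=4: S_4 = -30 + -1*4 = -34
i=5: S_5 = -30 + -1*5 = -35
The first 6 terms are: [-30, -31, -32, -33, -34, -35]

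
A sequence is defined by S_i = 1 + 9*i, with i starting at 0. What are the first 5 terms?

This is an arithmetic sequence.
i=0: S_0 = 1 + 9*0 = 1
i=1: S_1 = 1 + 9*1 = 10
i=2: S_2 = 1 + 9*2 = 19
i=3: S_3 = 1 + 9*3 = 28
i=4: S_4 = 1 + 9*4 = 37
The first 5 terms are: [1, 10, 19, 28, 37]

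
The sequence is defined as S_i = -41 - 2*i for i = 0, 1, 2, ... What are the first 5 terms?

This is an arithmetic sequence.
i=0: S_0 = -41 + -2*0 = -41
i=1: S_1 = -41 + -2*1 = -43
i=2: S_2 = -41 + -2*2 = -45
i=3: S_3 = -41 + -2*3 = -47
i=4: S_4 = -41 + -2*4 = -49
The first 5 terms are: [-41, -43, -45, -47, -49]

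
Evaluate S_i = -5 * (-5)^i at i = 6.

S_6 = -5 * (-5)^6 = -5 * 15625 = -78125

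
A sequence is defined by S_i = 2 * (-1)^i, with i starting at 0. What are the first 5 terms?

This is a geometric sequence.
i=0: S_0 = 2 * (-1)^0 = 2
i=1: S_1 = 2 * (-1)^1 = -2
i=2: S_2 = 2 * (-1)^2 = 2
i=3: S_3 = 2 * (-1)^3 = -2
i=4: S_4 = 2 * (-1)^4 = 2
The first 5 terms are: [2, -2, 2, -2, 2]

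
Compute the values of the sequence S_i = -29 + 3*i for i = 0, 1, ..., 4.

This is an arithmetic sequence.
i=0: S_0 = -29 + 3*0 = -29
i=1: S_1 = -29 + 3*1 = -26
i=2: S_2 = -29 + 3*2 = -23
i=3: S_3 = -29 + 3*3 = -20
i=4: S_4 = -29 + 3*4 = -17
The first 5 terms are: [-29, -26, -23, -20, -17]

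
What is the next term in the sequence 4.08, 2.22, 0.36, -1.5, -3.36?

Differences: 2.22 - 4.08 = -1.86
This is an arithmetic sequence with common difference d = -1.86.
Next term = -3.36 + -1.86 = -5.22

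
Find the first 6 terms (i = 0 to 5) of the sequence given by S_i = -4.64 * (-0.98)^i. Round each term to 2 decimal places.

This is a geometric sequence.
i=0: S_0 = -4.64 * (-0.98)^0 = -4.64
i=1: S_1 = -4.64 * (-0.98)^1 ≈ 4.55
i=2: S_2 = -4.64 * (-0.98)^2 ≈ -4.46
i=3: S_3 = -4.64 * (-0.98)^3 ≈ 4.37
i=4: S_4 = -4.64 * (-0.98)^4 ≈ -4.28
i=5: S_5 = -4.64 * (-0.98)^5 ≈ 4.19
The first 6 terms are: [-4.64, 4.55, -4.46, 4.37, -4.28, 4.19]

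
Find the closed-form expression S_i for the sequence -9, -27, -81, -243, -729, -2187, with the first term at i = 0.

Check ratios: -27 / -9 = 3.0
Common ratio r = 3.
First term a = -9.
Formula: S_i = -9 * 3^i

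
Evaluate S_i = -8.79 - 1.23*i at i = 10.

S_10 = -8.79 + -1.23*10 = -8.79 + -12.3 = -21.09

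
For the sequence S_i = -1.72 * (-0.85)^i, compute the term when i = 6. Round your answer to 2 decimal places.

S_6 = -1.72 * (-0.85)^6 ≈ -1.72 * 0.3771 ≈ -0.65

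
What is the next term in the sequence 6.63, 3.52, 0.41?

Differences: 3.52 - 6.63 = -3.11
This is an arithmetic sequence with common difference d = -3.11.
Next term = 0.41 + -3.11 = -2.7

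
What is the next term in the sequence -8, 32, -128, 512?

Ratios: 32 / -8 = -4.0
This is a geometric sequence with common ratio r = -4.
Next term = 512 * -4 = -2048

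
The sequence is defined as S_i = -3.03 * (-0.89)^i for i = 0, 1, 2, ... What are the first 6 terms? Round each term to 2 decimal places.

This is a geometric sequence.
i=0: S_0 = -3.03 * (-0.89)^0 = -3.03
i=1: S_1 = -3.03 * (-0.89)^1 ≈ 2.7
i=2: S_2 = -3.03 * (-0.89)^2 ≈ -2.4
i=3: S_3 = -3.03 * (-0.89)^3 ≈ 2.14
i=4: S_4 = -3.03 * (-0.89)^4 ≈ -1.9
i=5: S_5 = -3.03 * (-0.89)^5 ≈ 1.69
The first 6 terms are: [-3.03, 2.7, -2.4, 2.14, -1.9, 1.69]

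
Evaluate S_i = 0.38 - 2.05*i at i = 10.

S_10 = 0.38 + -2.05*10 = 0.38 + -20.5 = -20.12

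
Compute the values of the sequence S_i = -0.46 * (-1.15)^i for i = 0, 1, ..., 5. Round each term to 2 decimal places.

This is a geometric sequence.
i=0: S_0 = -0.46 * (-1.15)^0 = -0.46
i=1: S_1 = -0.46 * (-1.15)^1 ≈ 0.53
i=2: S_2 = -0.46 * (-1.15)^2 ≈ -0.61
i=3: S_3 = -0.46 * (-1.15)^3 ≈ 0.7
i=4: S_4 = -0.46 * (-1.15)^4 ≈ -0.8
i=5: S_5 = -0.46 * (-1.15)^5 ≈ 0.93
The first 6 terms are: [-0.46, 0.53, -0.61, 0.7, -0.8, 0.93]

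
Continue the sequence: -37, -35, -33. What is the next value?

Differences: -35 - -37 = 2
This is an arithmetic sequence with common difference d = 2.
Next term = -33 + 2 = -31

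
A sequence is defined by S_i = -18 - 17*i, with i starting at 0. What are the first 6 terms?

This is an arithmetic sequence.
i=0: S_0 = -18 + -17*0 = -18
i=1: S_1 = -18 + -17*1 = -35
i=2: S_2 = -18 + -17*2 = -52
i=3: S_3 = -18 + -17*3 = -69
i=4: S_4 = -18 + -17*4 = -86
i=5: S_5 = -18 + -17*5 = -103
The first 6 terms are: [-18, -35, -52, -69, -86, -103]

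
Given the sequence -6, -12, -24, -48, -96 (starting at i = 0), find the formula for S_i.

Check ratios: -12 / -6 = 2.0
Common ratio r = 2.
First term a = -6.
Formula: S_i = -6 * 2^i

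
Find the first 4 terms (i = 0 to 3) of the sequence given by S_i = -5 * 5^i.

This is a geometric sequence.
i=0: S_0 = -5 * 5^0 = -5
i=1: S_1 = -5 * 5^1 = -25
i=2: S_2 = -5 * 5^2 = -125
i=3: S_3 = -5 * 5^3 = -625
The first 4 terms are: [-5, -25, -125, -625]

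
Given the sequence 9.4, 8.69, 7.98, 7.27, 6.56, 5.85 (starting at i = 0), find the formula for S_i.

Check differences: 8.69 - 9.4 = -0.71
7.98 - 8.69 = -0.71
Common difference d = -0.71.
First term a = 9.4.
Formula: S_i = 9.40 - 0.71*i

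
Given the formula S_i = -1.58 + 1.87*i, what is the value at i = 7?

S_7 = -1.58 + 1.87*7 = -1.58 + 13.09 = 11.51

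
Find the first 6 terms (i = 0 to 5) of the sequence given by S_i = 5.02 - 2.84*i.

This is an arithmetic sequence.
i=0: S_0 = 5.02 + -2.84*0 = 5.02
i=1: S_1 = 5.02 + -2.84*1 = 2.18
i=2: S_2 = 5.02 + -2.84*2 = -0.66
i=3: S_3 = 5.02 + -2.84*3 = -3.5
i=4: S_4 = 5.02 + -2.84*4 = -6.34
i=5: S_5 = 5.02 + -2.84*5 = -9.18
The first 6 terms are: [5.02, 2.18, -0.66, -3.5, -6.34, -9.18]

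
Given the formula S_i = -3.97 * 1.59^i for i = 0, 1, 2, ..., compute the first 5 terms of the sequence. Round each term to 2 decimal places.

This is a geometric sequence.
i=0: S_0 = -3.97 * 1.59^0 = -3.97
i=1: S_1 = -3.97 * 1.59^1 ≈ -6.31
i=2: S_2 = -3.97 * 1.59^2 ≈ -10.04
i=3: S_3 = -3.97 * 1.59^3 ≈ -15.96
i=4: S_4 = -3.97 * 1.59^4 ≈ -25.37
The first 5 terms are: [-3.97, -6.31, -10.04, -15.96, -25.37]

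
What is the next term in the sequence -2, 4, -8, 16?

Ratios: 4 / -2 = -2.0
This is a geometric sequence with common ratio r = -2.
Next term = 16 * -2 = -32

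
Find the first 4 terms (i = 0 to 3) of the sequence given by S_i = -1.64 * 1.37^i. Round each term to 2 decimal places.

This is a geometric sequence.
i=0: S_0 = -1.64 * 1.37^0 = -1.64
i=1: S_1 = -1.64 * 1.37^1 ≈ -2.25
i=2: S_2 = -1.64 * 1.37^2 ≈ -3.08
i=3: S_3 = -1.64 * 1.37^3 ≈ -4.22
The first 4 terms are: [-1.64, -2.25, -3.08, -4.22]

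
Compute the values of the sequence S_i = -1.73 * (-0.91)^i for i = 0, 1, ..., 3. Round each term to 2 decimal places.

This is a geometric sequence.
i=0: S_0 = -1.73 * (-0.91)^0 = -1.73
i=1: S_1 = -1.73 * (-0.91)^1 ≈ 1.57
i=2: S_2 = -1.73 * (-0.91)^2 ≈ -1.43
i=3: S_3 = -1.73 * (-0.91)^3 ≈ 1.3
The first 4 terms are: [-1.73, 1.57, -1.43, 1.3]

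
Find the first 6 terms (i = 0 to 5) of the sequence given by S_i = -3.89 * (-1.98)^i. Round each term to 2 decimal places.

This is a geometric sequence.
i=0: S_0 = -3.89 * (-1.98)^0 = -3.89
i=1: S_1 = -3.89 * (-1.98)^1 ≈ 7.7
i=2: S_2 = -3.89 * (-1.98)^2 ≈ -15.25
i=3: S_3 = -3.89 * (-1.98)^3 ≈ 30.2
i=4: S_4 = -3.89 * (-1.98)^4 ≈ -59.79
i=5: S_5 = -3.89 * (-1.98)^5 ≈ 118.38
The first 6 terms are: [-3.89, 7.7, -15.25, 30.2, -59.79, 118.38]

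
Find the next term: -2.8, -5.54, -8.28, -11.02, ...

Differences: -5.54 - -2.8 = -2.74
This is an arithmetic sequence with common difference d = -2.74.
Next term = -11.02 + -2.74 = -13.76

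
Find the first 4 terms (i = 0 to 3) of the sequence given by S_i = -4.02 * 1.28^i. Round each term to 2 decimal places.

This is a geometric sequence.
i=0: S_0 = -4.02 * 1.28^0 = -4.02
i=1: S_1 = -4.02 * 1.28^1 ≈ -5.15
i=2: S_2 = -4.02 * 1.28^2 ≈ -6.59
i=3: S_3 = -4.02 * 1.28^3 ≈ -8.43
The first 4 terms are: [-4.02, -5.15, -6.59, -8.43]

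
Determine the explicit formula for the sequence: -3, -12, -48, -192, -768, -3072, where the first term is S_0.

Check ratios: -12 / -3 = 4.0
Common ratio r = 4.
First term a = -3.
Formula: S_i = -3 * 4^i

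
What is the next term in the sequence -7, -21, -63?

Ratios: -21 / -7 = 3.0
This is a geometric sequence with common ratio r = 3.
Next term = -63 * 3 = -189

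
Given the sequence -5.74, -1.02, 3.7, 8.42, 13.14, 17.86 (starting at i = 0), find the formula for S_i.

Check differences: -1.02 - -5.74 = 4.72
3.7 - -1.02 = 4.72
Common difference d = 4.72.
First term a = -5.74.
Formula: S_i = -5.74 + 4.72*i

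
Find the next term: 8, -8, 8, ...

Ratios: -8 / 8 = -1.0
This is a geometric sequence with common ratio r = -1.
Next term = 8 * -1 = -8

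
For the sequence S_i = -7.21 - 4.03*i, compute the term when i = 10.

S_10 = -7.21 + -4.03*10 = -7.21 + -40.3 = -47.51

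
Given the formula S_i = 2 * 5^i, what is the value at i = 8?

S_8 = 2 * 5^8 = 2 * 390625 = 781250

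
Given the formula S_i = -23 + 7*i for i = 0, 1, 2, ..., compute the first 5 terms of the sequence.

This is an arithmetic sequence.
i=0: S_0 = -23 + 7*0 = -23
i=1: S_1 = -23 + 7*1 = -16
i=2: S_2 = -23 + 7*2 = -9
i=3: S_3 = -23 + 7*3 = -2
i=4: S_4 = -23 + 7*4 = 5
The first 5 terms are: [-23, -16, -9, -2, 5]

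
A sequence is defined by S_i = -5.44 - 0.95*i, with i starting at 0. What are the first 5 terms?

This is an arithmetic sequence.
i=0: S_0 = -5.44 + -0.95*0 = -5.44
i=1: S_1 = -5.44 + -0.95*1 = -6.39
i=2: S_2 = -5.44 + -0.95*2 = -7.34
i=3: S_3 = -5.44 + -0.95*3 = -8.29
i=4: S_4 = -5.44 + -0.95*4 = -9.24
The first 5 terms are: [-5.44, -6.39, -7.34, -8.29, -9.24]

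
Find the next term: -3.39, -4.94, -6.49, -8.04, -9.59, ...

Differences: -4.94 - -3.39 = -1.55
This is an arithmetic sequence with common difference d = -1.55.
Next term = -9.59 + -1.55 = -11.14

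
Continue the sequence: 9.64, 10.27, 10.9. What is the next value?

Differences: 10.27 - 9.64 = 0.63
This is an arithmetic sequence with common difference d = 0.63.
Next term = 10.9 + 0.63 = 11.53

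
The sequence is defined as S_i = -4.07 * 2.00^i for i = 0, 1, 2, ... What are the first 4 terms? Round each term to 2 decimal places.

This is a geometric sequence.
i=0: S_0 = -4.07 * 2.0^0 = -4.07
i=1: S_1 = -4.07 * 2.0^1 = -8.14
i=2: S_2 = -4.07 * 2.0^2 = -16.28
i=3: S_3 = -4.07 * 2.0^3 = -32.56
The first 4 terms are: [-4.07, -8.14, -16.28, -32.56]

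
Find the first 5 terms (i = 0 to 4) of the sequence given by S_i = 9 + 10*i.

This is an arithmetic sequence.
i=0: S_0 = 9 + 10*0 = 9
i=1: S_1 = 9 + 10*1 = 19
i=2: S_2 = 9 + 10*2 = 29
i=3: S_3 = 9 + 10*3 = 39
i=4: S_4 = 9 + 10*4 = 49
The first 5 terms are: [9, 19, 29, 39, 49]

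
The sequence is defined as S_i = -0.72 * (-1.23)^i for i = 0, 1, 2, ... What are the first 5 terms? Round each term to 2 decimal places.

This is a geometric sequence.
i=0: S_0 = -0.72 * (-1.23)^0 = -0.72
i=1: S_1 = -0.72 * (-1.23)^1 ≈ 0.89
i=2: S_2 = -0.72 * (-1.23)^2 ≈ -1.09
i=3: S_3 = -0.72 * (-1.23)^3 ≈ 1.34
i=4: S_4 = -0.72 * (-1.23)^4 ≈ -1.65
The first 5 terms are: [-0.72, 0.89, -1.09, 1.34, -1.65]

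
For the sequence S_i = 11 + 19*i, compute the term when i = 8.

S_8 = 11 + 19*8 = 11 + 152 = 163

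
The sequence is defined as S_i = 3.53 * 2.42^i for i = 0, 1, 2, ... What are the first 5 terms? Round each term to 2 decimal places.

This is a geometric sequence.
i=0: S_0 = 3.53 * 2.42^0 = 3.53
i=1: S_1 = 3.53 * 2.42^1 ≈ 8.54
i=2: S_2 = 3.53 * 2.42^2 ≈ 20.67
i=3: S_3 = 3.53 * 2.42^3 ≈ 50.03
i=4: S_4 = 3.53 * 2.42^4 ≈ 121.07
The first 5 terms are: [3.53, 8.54, 20.67, 50.03, 121.07]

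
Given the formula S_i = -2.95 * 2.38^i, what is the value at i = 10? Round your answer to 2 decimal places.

S_10 = -2.95 * 2.38^10 ≈ -2.95 * 5831.3562 ≈ -17202.5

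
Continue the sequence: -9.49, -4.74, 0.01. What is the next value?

Differences: -4.74 - -9.49 = 4.75
This is an arithmetic sequence with common difference d = 4.75.
Next term = 0.01 + 4.75 = 4.76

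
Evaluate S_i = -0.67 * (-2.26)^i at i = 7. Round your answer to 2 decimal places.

S_7 = -0.67 * (-2.26)^7 ≈ -0.67 * -301.1335 ≈ 201.76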